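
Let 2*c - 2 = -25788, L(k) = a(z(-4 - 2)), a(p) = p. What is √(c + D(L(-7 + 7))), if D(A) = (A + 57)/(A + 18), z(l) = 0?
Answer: I*√464034/6 ≈ 113.53*I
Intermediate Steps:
L(k) = 0
c = -12893 (c = 1 + (½)*(-25788) = 1 - 12894 = -12893)
D(A) = (57 + A)/(18 + A)
√(c + D(L(-7 + 7))) = √(-12893 + (57 + 0)/(18 + 0)) = √(-12893 + 57/18) = √(-12893 + (1/18)*57) = √(-12893 + 19/6) = √(-77339/6) = I*√464034/6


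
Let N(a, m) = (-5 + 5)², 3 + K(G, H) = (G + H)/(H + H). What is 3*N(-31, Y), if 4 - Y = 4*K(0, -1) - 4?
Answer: 0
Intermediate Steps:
K(G, H) = -3 + (G + H)/(2*H) (K(G, H) = -3 + (G + H)/(H + H) = -3 + (G + H)/((2*H)) = -3 + (G + H)*(1/(2*H)) = -3 + (G + H)/(2*H))
Y = 18 (Y = 4 - (4*((½)*(0 - 5*(-1))/(-1)) - 4) = 4 - (4*((½)*(-1)*(0 + 5)) - 4) = 4 - (4*((½)*(-1)*5) - 4) = 4 - (4*(-5/2) - 4) = 4 - (-10 - 4) = 4 - 1*(-14) = 4 + 14 = 18)
N(a, m) = 0 (N(a, m) = 0² = 0)
3*N(-31, Y) = 3*0 = 0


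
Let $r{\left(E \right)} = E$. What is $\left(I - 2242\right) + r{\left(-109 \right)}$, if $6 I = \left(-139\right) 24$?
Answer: $-2907$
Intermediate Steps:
$I = -556$ ($I = \frac{\left(-139\right) 24}{6} = \frac{1}{6} \left(-3336\right) = -556$)
$\left(I - 2242\right) + r{\left(-109 \right)} = \left(-556 - 2242\right) - 109 = -2798 - 109 = -2907$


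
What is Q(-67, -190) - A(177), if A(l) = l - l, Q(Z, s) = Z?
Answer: -67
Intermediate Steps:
A(l) = 0
Q(-67, -190) - A(177) = -67 - 1*0 = -67 + 0 = -67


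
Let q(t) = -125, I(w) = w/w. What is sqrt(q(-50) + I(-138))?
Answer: 2*I*sqrt(31) ≈ 11.136*I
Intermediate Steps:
I(w) = 1
sqrt(q(-50) + I(-138)) = sqrt(-125 + 1) = sqrt(-124) = 2*I*sqrt(31)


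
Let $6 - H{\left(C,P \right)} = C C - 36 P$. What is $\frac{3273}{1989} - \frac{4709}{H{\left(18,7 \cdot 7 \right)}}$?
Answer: $- \frac{171609}{106522} \approx -1.611$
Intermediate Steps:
$H{\left(C,P \right)} = 6 - C^{2} + 36 P$ ($H{\left(C,P \right)} = 6 - \left(C C - 36 P\right) = 6 - \left(C^{2} - 36 P\right) = 6 - C^{2} + 36 P$)
$\frac{3273}{1989} - \frac{4709}{H{\left(18,7 \cdot 7 \right)}} = \frac{3273}{1989} - \frac{4709}{6 - 18^{2} + 36 \cdot 7 \cdot 7} = 3273 \cdot \frac{1}{1989} - \frac{4709}{6 - 324 + 36 \cdot 49} = \frac{1091}{663} - \frac{4709}{6 - 324 + 1764} = \frac{1091}{663} - \frac{4709}{1446} = - \frac{171609}{106522}$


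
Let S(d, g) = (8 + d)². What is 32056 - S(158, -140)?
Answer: 4500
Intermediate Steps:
32056 - S(158, -140) = 32056 - (8 + 158)² = 32056 - 1*166² = 32056 - 1*27556 = 32056 - 27556 = 4500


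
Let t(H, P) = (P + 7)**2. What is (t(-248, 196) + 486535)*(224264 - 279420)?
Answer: -29108248064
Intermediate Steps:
t(H, P) = (7 + P)**2
(t(-248, 196) + 486535)*(224264 - 279420) = ((7 + 196)**2 + 486535)*(224264 - 279420) = (203**2 + 486535)*(-55156) = (41209 + 486535)*(-55156) = 527744*(-55156) = -29108248064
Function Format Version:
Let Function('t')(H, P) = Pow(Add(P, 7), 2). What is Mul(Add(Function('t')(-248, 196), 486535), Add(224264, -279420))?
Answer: -29108248064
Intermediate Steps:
Function('t')(H, P) = Pow(Add(7, P), 2)
Mul(Add(Function('t')(-248, 196), 486535), Add(224264, -279420)) = Mul(Add(Pow(Add(7, 196), 2), 486535), Add(224264, -279420)) = Mul(Add(Pow(203, 2), 486535), -55156) = Mul(Add(41209, 486535), -55156) = Mul(527744, -55156) = -29108248064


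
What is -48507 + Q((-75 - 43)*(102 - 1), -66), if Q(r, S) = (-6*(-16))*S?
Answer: -54843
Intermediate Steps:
Q(r, S) = 96*S
-48507 + Q((-75 - 43)*(102 - 1), -66) = -48507 + 96*(-66) = -48507 - 6336 = -54843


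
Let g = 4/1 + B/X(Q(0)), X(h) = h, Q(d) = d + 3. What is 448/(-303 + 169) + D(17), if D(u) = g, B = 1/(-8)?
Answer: 989/1608 ≈ 0.61505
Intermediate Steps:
Q(d) = 3 + d
B = -1/8 ≈ -0.12500
g = 95/24 (g = 4/1 - 1/(8*(3 + 0)) = 4*1 - 1/8/3 = 4 - 1/8*1/3 = 4 - 1/24 = 95/24 ≈ 3.9583)
D(u) = 95/24
448/(-303 + 169) + D(17) = 448/(-303 + 169) + 95/24 = 448/(-134) + 95/24 = 448*(-1/134) + 95/24 = -224/67 + 95/24 = 989/1608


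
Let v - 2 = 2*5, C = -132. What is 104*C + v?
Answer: -13716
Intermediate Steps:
v = 12 (v = 2 + 2*5 = 2 + 10 = 12)
104*C + v = 104*(-132) + 12 = -13728 + 12 = -13716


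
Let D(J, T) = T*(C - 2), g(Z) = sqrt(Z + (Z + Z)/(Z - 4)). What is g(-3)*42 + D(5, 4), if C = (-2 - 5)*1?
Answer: -36 + 6*I*sqrt(105) ≈ -36.0 + 61.482*I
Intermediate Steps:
C = -7 (C = -7*1 = -7)
g(Z) = sqrt(Z + 2*Z/(-4 + Z)) (g(Z) = sqrt(Z + (2*Z)/(-4 + Z)) = sqrt(Z + 2*Z/(-4 + Z)))
D(J, T) = -9*T (D(J, T) = T*(-7 - 2) = T*(-9) = -9*T)
g(-3)*42 + D(5, 4) = sqrt(-3*(-2 - 3)/(-4 - 3))*42 - 9*4 = sqrt(-3*(-5)/(-7))*42 - 36 = sqrt(-3*(-1/7)*(-5))*42 - 36 = sqrt(-15/7)*42 - 36 = (I*sqrt(105)/7)*42 - 36 = 6*I*sqrt(105) - 36 = -36 + 6*I*sqrt(105)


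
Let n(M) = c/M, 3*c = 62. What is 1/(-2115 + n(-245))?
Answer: -735/1554587 ≈ -0.00047279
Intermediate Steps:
c = 62/3 (c = (1/3)*62 = 62/3 ≈ 20.667)
n(M) = 62/(3*M)
1/(-2115 + n(-245)) = 1/(-2115 + (62/3)/(-245)) = 1/(-2115 + (62/3)*(-1/245)) = 1/(-2115 - 62/735) = 1/(-1554587/735) = -735/1554587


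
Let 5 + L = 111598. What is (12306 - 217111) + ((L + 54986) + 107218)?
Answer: 68992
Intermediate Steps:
L = 111593 (L = -5 + 111598 = 111593)
(12306 - 217111) + ((L + 54986) + 107218) = (12306 - 217111) + ((111593 + 54986) + 107218) = -204805 + (166579 + 107218) = -204805 + 273797 = 68992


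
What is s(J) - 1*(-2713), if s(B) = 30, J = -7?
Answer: 2743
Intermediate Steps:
s(J) - 1*(-2713) = 30 - 1*(-2713) = 30 + 2713 = 2743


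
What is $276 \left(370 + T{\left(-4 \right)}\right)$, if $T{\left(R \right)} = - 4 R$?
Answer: $106536$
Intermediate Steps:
$276 \left(370 + T{\left(-4 \right)}\right) = 276 \left(370 - -16\right) = 276 \left(370 + 16\right) = 276 \cdot 386 = 106536$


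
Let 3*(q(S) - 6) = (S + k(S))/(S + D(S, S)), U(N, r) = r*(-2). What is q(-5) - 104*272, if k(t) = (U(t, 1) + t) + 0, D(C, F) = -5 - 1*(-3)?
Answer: -197970/7 ≈ -28281.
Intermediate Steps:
U(N, r) = -2*r
D(C, F) = -2 (D(C, F) = -5 + 3 = -2)
k(t) = -2 + t (k(t) = (-2*1 + t) + 0 = (-2 + t) + 0 = -2 + t)
q(S) = 6 + (-2 + 2*S)/(3*(-2 + S)) (q(S) = 6 + ((S + (-2 + S))/(S - 2))/3 = 6 + ((-2 + 2*S)/(-2 + S))/3 = 6 + (-2 + 2*S)/(3*(-2 + S)))
q(-5) - 104*272 = 2*(-19 + 10*(-5))/(3*(-2 - 5)) - 104*272 = (2/3)*(-19 - 50)/(-7) - 28288 = (2/3)*(-1/7)*(-69) - 28288 = 46/7 - 28288 = -197970/7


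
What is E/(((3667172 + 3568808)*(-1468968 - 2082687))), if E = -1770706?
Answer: 885353/12849852273450 ≈ 6.8900e-8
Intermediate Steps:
E/(((3667172 + 3568808)*(-1468968 - 2082687))) = -1770706*1/((-1468968 - 2082687)*(3667172 + 3568808)) = -1770706/(7235980*(-3551655)) = -1770706/(-25699704546900) = -1770706*(-1/25699704546900) = 885353/12849852273450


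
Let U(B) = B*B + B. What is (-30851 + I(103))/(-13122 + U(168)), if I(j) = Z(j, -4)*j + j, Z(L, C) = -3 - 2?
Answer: -10421/5090 ≈ -2.0473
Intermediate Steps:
Z(L, C) = -5
I(j) = -4*j (I(j) = -5*j + j = -4*j)
U(B) = B + B² (U(B) = B² + B = B + B²)
(-30851 + I(103))/(-13122 + U(168)) = (-30851 - 4*103)/(-13122 + 168*(1 + 168)) = (-30851 - 412)/(-13122 + 168*169) = -31263/(-13122 + 28392) = -31263/15270 = -31263*1/15270 = -10421/5090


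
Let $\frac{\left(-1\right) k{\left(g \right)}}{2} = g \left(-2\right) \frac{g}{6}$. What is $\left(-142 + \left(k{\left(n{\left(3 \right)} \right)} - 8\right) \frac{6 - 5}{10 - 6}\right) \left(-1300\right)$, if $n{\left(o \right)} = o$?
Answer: $185250$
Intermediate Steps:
$k{\left(g \right)} = \frac{2 g^{2}}{3}$ ($k{\left(g \right)} = - 2 g \left(-2\right) \frac{g}{6} = - 2 - 2 g g \frac{1}{6} = - 2 - 2 g \frac{g}{6} = - 2 \left(- \frac{g^{2}}{3}\right) = \frac{2 g^{2}}{3}$)
$\left(-142 + \left(k{\left(n{\left(3 \right)} \right)} - 8\right) \frac{6 - 5}{10 - 6}\right) \left(-1300\right) = \left(-142 + \left(\frac{2 \cdot 3^{2}}{3} - 8\right) \frac{6 - 5}{10 - 6}\right) \left(-1300\right) = \left(-142 + \left(\frac{2}{3} \cdot 9 - 8\right) 1 \cdot \frac{1}{4}\right) \left(-1300\right) = \left(-142 + \left(6 - 8\right) 1 \cdot \frac{1}{4}\right) \left(-1300\right) = \left(-142 - \frac{1}{2}\right) \left(-1300\right) = \left(- \frac{285}{2}\right) \left(-1300\right) = 185250$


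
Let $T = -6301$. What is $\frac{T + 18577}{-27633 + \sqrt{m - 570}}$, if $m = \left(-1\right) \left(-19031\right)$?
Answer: $- \frac{84805677}{190891057} - \frac{3069 \sqrt{18461}}{190891057} \approx -0.44645$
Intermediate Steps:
$m = 19031$
$\frac{T + 18577}{-27633 + \sqrt{m - 570}} = \frac{-6301 + 18577}{-27633 + \sqrt{19031 - 570}} = \frac{12276}{-27633 + \sqrt{18461}}$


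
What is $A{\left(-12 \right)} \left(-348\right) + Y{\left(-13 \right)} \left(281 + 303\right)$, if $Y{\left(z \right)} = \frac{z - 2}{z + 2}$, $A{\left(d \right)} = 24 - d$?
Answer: $- \frac{129048}{11} \approx -11732.0$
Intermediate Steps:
$Y{\left(z \right)} = \frac{-2 + z}{2 + z}$
$A{\left(-12 \right)} \left(-348\right) + Y{\left(-13 \right)} \left(281 + 303\right) = \left(24 - -12\right) \left(-348\right) + \frac{-2 - 13}{2 - 13} \left(281 + 303\right) = \left(24 + 12\right) \left(-348\right) + \frac{1}{-11} \left(-15\right) 584 = 36 \left(-348\right) + \left(- \frac{1}{11}\right) \left(-15\right) 584 = -12528 + \frac{15}{11} \cdot 584 = -12528 + \frac{8760}{11} = - \frac{129048}{11}$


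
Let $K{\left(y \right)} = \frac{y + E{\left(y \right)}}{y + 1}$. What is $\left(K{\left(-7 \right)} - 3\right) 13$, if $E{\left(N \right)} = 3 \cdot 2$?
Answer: $- \frac{221}{6} \approx -36.833$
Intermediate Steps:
$E{\left(N \right)} = 6$
$K{\left(y \right)} = \frac{6 + y}{1 + y}$ ($K{\left(y \right)} = \frac{y + 6}{y + 1} = \frac{6 + y}{1 + y}$)
$\left(K{\left(-7 \right)} - 3\right) 13 = \left(\frac{6 - 7}{1 - 7} - 3\right) 13 = \left(\frac{1}{-6} \left(-1\right) - 3\right) 13 = \left(\left(- \frac{1}{6}\right) \left(-1\right) - 3\right) 13 = \left(\frac{1}{6} - 3\right) 13 = \left(- \frac{17}{6}\right) 13 = - \frac{221}{6}$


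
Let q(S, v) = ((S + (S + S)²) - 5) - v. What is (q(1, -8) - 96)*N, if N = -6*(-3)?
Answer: -1584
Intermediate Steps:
N = 18
q(S, v) = -5 + S - v + 4*S² (q(S, v) = ((S + (2*S)²) - 5) - v = ((S + 4*S²) - 5) - v = (-5 + S + 4*S²) - v = -5 + S - v + 4*S²)
(q(1, -8) - 96)*N = ((-5 + 1 - 1*(-8) + 4*1²) - 96)*18 = ((-5 + 1 + 8 + 4*1) - 96)*18 = ((-5 + 1 + 8 + 4) - 96)*18 = (8 - 96)*18 = -88*18 = -1584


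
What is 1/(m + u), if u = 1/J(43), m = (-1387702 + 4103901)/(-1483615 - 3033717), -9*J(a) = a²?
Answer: -8352546868/5062907939 ≈ -1.6498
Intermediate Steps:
J(a) = -a²/9
m = -2716199/4517332 (m = 2716199/(-4517332) = 2716199*(-1/4517332) = -2716199/4517332 ≈ -0.60128)
u = -9/1849 (u = 1/(-⅑*43²) = 1/(-⅑*1849) = 1/(-1849/9) = -9/1849 ≈ -0.0048675)
1/(m + u) = 1/(-2716199/4517332 - 9/1849) = 1/(-5062907939/8352546868) = -8352546868/5062907939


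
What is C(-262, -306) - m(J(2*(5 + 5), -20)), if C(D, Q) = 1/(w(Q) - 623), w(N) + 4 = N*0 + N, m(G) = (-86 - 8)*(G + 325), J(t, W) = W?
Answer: 26749109/933 ≈ 28670.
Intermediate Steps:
m(G) = -30550 - 94*G (m(G) = -94*(325 + G) = -30550 - 94*G)
w(N) = -4 + N (w(N) = -4 + (N*0 + N) = -4 + (0 + N) = -4 + N)
C(D, Q) = 1/(-627 + Q) (C(D, Q) = 1/((-4 + Q) - 623) = 1/(-627 + Q))
C(-262, -306) - m(J(2*(5 + 5), -20)) = 1/(-627 - 306) - (-30550 - 94*(-20)) = 1/(-933) - (-30550 + 1880) = -1/933 - 1*(-28670) = -1/933 + 28670 = 26749109/933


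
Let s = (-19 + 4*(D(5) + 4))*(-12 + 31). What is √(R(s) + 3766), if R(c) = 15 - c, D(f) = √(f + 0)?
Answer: √(3838 - 76*√5) ≈ 60.565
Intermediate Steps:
D(f) = √f
s = -57 + 76*√5 (s = (-19 + 4*(√5 + 4))*(-12 + 31) = (-19 + 4*(4 + √5))*19 = (-19 + (16 + 4*√5))*19 = (-3 + 4*√5)*19 = -57 + 76*√5 ≈ 112.94)
√(R(s) + 3766) = √((15 - (-57 + 76*√5)) + 3766) = √((15 + (57 - 76*√5)) + 3766) = √((72 - 76*√5) + 3766) = √(3838 - 76*√5)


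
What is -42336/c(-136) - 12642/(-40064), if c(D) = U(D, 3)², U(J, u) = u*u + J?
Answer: -746123343/323096128 ≈ -2.3093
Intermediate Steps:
U(J, u) = J + u² (U(J, u) = u² + J = J + u²)
c(D) = (9 + D)² (c(D) = (D + 3²)² = (D + 9)² = (9 + D)²)
-42336/c(-136) - 12642/(-40064) = -42336/(9 - 136)² - 12642/(-40064) = -42336/((-127)²) - 12642*(-1/40064) = -42336/16129 + 6321/20032 = -746123343/323096128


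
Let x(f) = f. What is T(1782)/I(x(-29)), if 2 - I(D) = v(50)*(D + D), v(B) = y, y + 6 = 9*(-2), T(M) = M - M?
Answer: 0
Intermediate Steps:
T(M) = 0
y = -24 (y = -6 + 9*(-2) = -6 - 18 = -24)
v(B) = -24
I(D) = 2 + 48*D (I(D) = 2 - (-24)*(D + D) = 2 - (-24)*2*D = 2 - (-48)*D = 2 + 48*D)
T(1782)/I(x(-29)) = 0/(2 + 48*(-29)) = 0/(2 - 1392) = 0/(-1390) = 0*(-1/1390) = 0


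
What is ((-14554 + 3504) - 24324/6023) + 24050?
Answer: 78274676/6023 ≈ 12996.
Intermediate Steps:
((-14554 + 3504) - 24324/6023) + 24050 = (-11050 - 24324*1/6023) + 24050 = (-11050 - 24324/6023) + 24050 = -66578474/6023 + 24050 = 78274676/6023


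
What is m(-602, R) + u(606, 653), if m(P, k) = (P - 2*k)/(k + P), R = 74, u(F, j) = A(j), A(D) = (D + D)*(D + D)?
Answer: 150096093/88 ≈ 1.7056e+6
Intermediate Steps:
A(D) = 4*D² (A(D) = (2*D)*(2*D) = 4*D²)
u(F, j) = 4*j²
m(P, k) = (P - 2*k)/(P + k)
m(-602, R) + u(606, 653) = (-602 - 2*74)/(-602 + 74) + 4*653² = (-602 - 148)/(-528) + 4*426409 = -1/528*(-750) + 1705636 = 125/88 + 1705636 = 150096093/88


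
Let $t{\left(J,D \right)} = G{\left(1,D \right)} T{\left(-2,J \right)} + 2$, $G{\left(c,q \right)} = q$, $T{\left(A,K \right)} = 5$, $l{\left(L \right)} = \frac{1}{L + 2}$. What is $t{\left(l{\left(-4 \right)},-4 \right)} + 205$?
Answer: $187$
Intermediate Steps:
$l{\left(L \right)} = \frac{1}{2 + L}$
$t{\left(J,D \right)} = 2 + 5 D$ ($t{\left(J,D \right)} = D 5 + 2 = 5 D + 2 = 2 + 5 D$)
$t{\left(l{\left(-4 \right)},-4 \right)} + 205 = \left(2 + 5 \left(-4\right)\right) + 205 = \left(2 - 20\right) + 205 = -18 + 205 = 187$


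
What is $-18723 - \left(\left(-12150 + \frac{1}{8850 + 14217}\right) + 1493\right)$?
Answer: $- \frac{186058423}{23067} \approx -8066.0$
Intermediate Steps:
$-18723 - \left(\left(-12150 + \frac{1}{8850 + 14217}\right) + 1493\right) = -18723 - \left(\left(-12150 + \frac{1}{23067}\right) + 1493\right) = -18723 - \left(- \frac{280264049}{23067} + 1493\right) = -18723 - - \frac{245825018}{23067} = -18723 + \frac{245825018}{23067} = - \frac{186058423}{23067}$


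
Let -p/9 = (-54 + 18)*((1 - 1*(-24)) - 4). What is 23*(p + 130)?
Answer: 159482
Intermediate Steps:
p = 6804 (p = -9*(-54 + 18)*((1 - 1*(-24)) - 4) = -(-324)*((1 + 24) - 4) = -(-324)*(25 - 4) = -(-324)*21 = -9*(-756) = 6804)
23*(p + 130) = 23*(6804 + 130) = 23*6934 = 159482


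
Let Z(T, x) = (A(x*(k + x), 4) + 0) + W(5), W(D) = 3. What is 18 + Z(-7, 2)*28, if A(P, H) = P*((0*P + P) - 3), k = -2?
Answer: 102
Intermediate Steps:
A(P, H) = P*(-3 + P) (A(P, H) = P*((0 + P) - 3) = P*(P - 3) = P*(-3 + P))
Z(T, x) = 3 + x*(-3 + x*(-2 + x))*(-2 + x) (Z(T, x) = ((x*(-2 + x))*(-3 + x*(-2 + x)) + 0) + 3 = (x*(-3 + x*(-2 + x))*(-2 + x) + 0) + 3 = x*(-3 + x*(-2 + x))*(-2 + x) + 3 = 3 + x*(-3 + x*(-2 + x))*(-2 + x))
18 + Z(-7, 2)*28 = 18 + (3 + 2*(-3 + 2*(-2 + 2))*(-2 + 2))*28 = 18 + (3 + 2*(-3 + 2*0)*0)*28 = 18 + (3 + 2*(-3 + 0)*0)*28 = 18 + (3 + 2*(-3)*0)*28 = 18 + (3 + 0)*28 = 18 + 3*28 = 18 + 84 = 102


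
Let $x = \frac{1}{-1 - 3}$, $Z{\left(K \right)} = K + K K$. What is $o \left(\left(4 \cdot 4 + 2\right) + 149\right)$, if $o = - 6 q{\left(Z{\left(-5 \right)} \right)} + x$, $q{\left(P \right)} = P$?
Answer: $- \frac{80327}{4} \approx -20082.0$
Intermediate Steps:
$Z{\left(K \right)} = K + K^{2}$
$x = - \frac{1}{4}$ ($x = \frac{1}{-4} = - \frac{1}{4} \approx -0.25$)
$o = - \frac{481}{4}$ ($o = - 6 \left(- 5 \left(1 - 5\right)\right) - \frac{1}{4} = - 6 \left(\left(-5\right) \left(-4\right)\right) - \frac{1}{4} = \left(-6\right) 20 - \frac{1}{4} = -120 - \frac{1}{4} = - \frac{481}{4} \approx -120.25$)
$o \left(\left(4 \cdot 4 + 2\right) + 149\right) = - \frac{481 \left(\left(4 \cdot 4 + 2\right) + 149\right)}{4} = - \frac{481 \left(\left(16 + 2\right) + 149\right)}{4} = - \frac{481 \left(18 + 149\right)}{4} = \left(- \frac{481}{4}\right) 167 = - \frac{80327}{4}$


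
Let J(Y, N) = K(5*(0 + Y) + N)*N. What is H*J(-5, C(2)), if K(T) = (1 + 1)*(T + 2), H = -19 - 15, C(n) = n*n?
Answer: 5168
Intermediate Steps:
C(n) = n**2
H = -34
K(T) = 4 + 2*T (K(T) = 2*(2 + T) = 4 + 2*T)
J(Y, N) = N*(4 + 2*N + 10*Y) (J(Y, N) = (4 + 2*(5*(0 + Y) + N))*N = (4 + 2*(5*Y + N))*N = (4 + 2*(N + 5*Y))*N = (4 + (2*N + 10*Y))*N = (4 + 2*N + 10*Y)*N = N*(4 + 2*N + 10*Y))
H*J(-5, C(2)) = -68*2**2*(2 + 2**2 + 5*(-5)) = -68*4*(2 + 4 - 25) = -68*4*(-19) = -34*(-152) = 5168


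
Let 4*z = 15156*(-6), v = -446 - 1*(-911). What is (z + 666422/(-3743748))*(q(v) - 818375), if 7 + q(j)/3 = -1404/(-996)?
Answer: 34827084703618673/1871874 ≈ 1.8605e+10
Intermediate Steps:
v = 465 (v = -446 + 911 = 465)
q(j) = -1392/83 (q(j) = -21 + 3*(-1404/(-996)) = -21 + 3*(-1404*(-1/996)) = -21 + 3*(117/83) = -21 + 351/83 = -1392/83)
z = -22734 (z = (15156*(-6))/4 = (1/4)*(-90936) = -22734)
(z + 666422/(-3743748))*(q(v) - 818375) = (-22734 + 666422/(-3743748))*(-1392/83 - 818375) = (-22734 + 666422*(-1/3743748))*(-67926517/83) = (-22734 - 333211/1871874)*(-67926517/83) = -42555516727/1871874*(-67926517/83) = 34827084703618673/1871874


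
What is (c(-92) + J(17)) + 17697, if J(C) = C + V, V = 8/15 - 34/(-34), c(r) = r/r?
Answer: 265748/15 ≈ 17717.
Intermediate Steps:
c(r) = 1
V = 23/15 (V = 8*(1/15) - 34*(-1/34) = 8/15 + 1 = 23/15 ≈ 1.5333)
J(C) = 23/15 + C (J(C) = C + 23/15 = 23/15 + C)
(c(-92) + J(17)) + 17697 = (1 + (23/15 + 17)) + 17697 = (1 + 278/15) + 17697 = 293/15 + 17697 = 265748/15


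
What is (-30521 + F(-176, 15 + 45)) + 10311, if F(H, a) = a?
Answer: -20150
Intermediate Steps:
(-30521 + F(-176, 15 + 45)) + 10311 = (-30521 + (15 + 45)) + 10311 = (-30521 + 60) + 10311 = -30461 + 10311 = -20150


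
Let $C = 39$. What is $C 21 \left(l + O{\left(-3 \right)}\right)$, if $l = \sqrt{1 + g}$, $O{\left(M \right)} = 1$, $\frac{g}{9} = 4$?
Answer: $819 + 819 \sqrt{37} \approx 5800.8$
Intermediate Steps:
$g = 36$ ($g = 9 \cdot 4 = 36$)
$l = \sqrt{37}$ ($l = \sqrt{1 + 36} = \sqrt{37} \approx 6.0828$)
$C 21 \left(l + O{\left(-3 \right)}\right) = 39 \cdot 21 \left(\sqrt{37} + 1\right) = 819 \left(1 + \sqrt{37}\right) = 819 + 819 \sqrt{37}$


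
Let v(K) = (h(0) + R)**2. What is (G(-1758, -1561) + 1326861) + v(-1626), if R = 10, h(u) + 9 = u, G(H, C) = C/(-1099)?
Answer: 208317557/157 ≈ 1.3269e+6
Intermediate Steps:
G(H, C) = -C/1099 (G(H, C) = C*(-1/1099) = -C/1099)
h(u) = -9 + u
v(K) = 1 (v(K) = ((-9 + 0) + 10)**2 = (-9 + 10)**2 = 1**2 = 1)
(G(-1758, -1561) + 1326861) + v(-1626) = (-1/1099*(-1561) + 1326861) + 1 = (223/157 + 1326861) + 1 = 208317400/157 + 1 = 208317557/157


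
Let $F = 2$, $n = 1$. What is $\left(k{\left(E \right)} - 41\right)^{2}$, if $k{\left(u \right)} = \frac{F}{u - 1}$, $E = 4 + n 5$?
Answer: $\frac{26569}{16} \approx 1660.6$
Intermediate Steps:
$E = 9$ ($E = 4 + 1 \cdot 5 = 4 + 5 = 9$)
$k{\left(u \right)} = \frac{2}{-1 + u}$ ($k{\left(u \right)} = \frac{1}{u - 1} \cdot 2 = \frac{1}{-1 + u} 2 = \frac{2}{-1 + u}$)
$\left(k{\left(E \right)} - 41\right)^{2} = \left(\frac{2}{-1 + 9} - 41\right)^{2} = \left(\frac{2}{8} - 41\right)^{2} = \left(2 \cdot \frac{1}{8} - 41\right)^{2} = \left(\frac{1}{4} - 41\right)^{2} = \left(- \frac{163}{4}\right)^{2} = \frac{26569}{16}$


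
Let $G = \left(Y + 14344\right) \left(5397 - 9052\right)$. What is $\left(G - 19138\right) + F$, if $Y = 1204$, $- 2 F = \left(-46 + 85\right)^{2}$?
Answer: $- \frac{113695677}{2} \approx -5.6848 \cdot 10^{7}$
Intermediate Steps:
$F = - \frac{1521}{2}$ ($F = - \frac{\left(-46 + 85\right)^{2}}{2} = - \frac{39^{2}}{2} = \left(- \frac{1}{2}\right) 1521 = - \frac{1521}{2} \approx -760.5$)
$G = -56827940$ ($G = \left(1204 + 14344\right) \left(5397 - 9052\right) = 15548 \left(-3655\right) = -56827940$)
$\left(G - 19138\right) + F = \left(-56827940 - 19138\right) - \frac{1521}{2} = -56847078 - \frac{1521}{2} = - \frac{113695677}{2}$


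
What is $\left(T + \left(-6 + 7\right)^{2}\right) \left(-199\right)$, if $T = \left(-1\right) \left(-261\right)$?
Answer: $-52138$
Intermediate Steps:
$T = 261$
$\left(T + \left(-6 + 7\right)^{2}\right) \left(-199\right) = \left(261 + \left(-6 + 7\right)^{2}\right) \left(-199\right) = \left(261 + 1^{2}\right) \left(-199\right) = \left(261 + 1\right) \left(-199\right) = 262 \left(-199\right) = -52138$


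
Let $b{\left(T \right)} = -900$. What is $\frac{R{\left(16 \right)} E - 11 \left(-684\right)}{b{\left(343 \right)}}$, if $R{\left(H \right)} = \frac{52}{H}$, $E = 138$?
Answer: $- \frac{1063}{120} \approx -8.8583$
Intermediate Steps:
$\frac{R{\left(16 \right)} E - 11 \left(-684\right)}{b{\left(343 \right)}} = \frac{\frac{52}{16} \cdot 138 - 11 \left(-684\right)}{-900} = \left(52 \cdot \frac{1}{16} \cdot 138 - -7524\right) \left(- \frac{1}{900}\right) = \left(\frac{13}{4} \cdot 138 + 7524\right) \left(- \frac{1}{900}\right) = \left(\frac{897}{2} + 7524\right) \left(- \frac{1}{900}\right) = \frac{15945}{2} \left(- \frac{1}{900}\right) = - \frac{1063}{120}$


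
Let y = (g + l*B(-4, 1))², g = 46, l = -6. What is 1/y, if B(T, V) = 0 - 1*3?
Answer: 1/4096 ≈ 0.00024414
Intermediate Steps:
B(T, V) = -3 (B(T, V) = 0 - 3 = -3)
y = 4096 (y = (46 - 6*(-3))² = (46 + 18)² = 64² = 4096)
1/y = 1/4096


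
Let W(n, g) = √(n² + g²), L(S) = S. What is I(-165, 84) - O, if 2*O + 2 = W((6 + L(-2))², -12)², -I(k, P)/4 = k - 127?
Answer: 969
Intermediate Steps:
I(k, P) = 508 - 4*k (I(k, P) = -4*(k - 127) = -4*(-127 + k) = 508 - 4*k)
W(n, g) = √(g² + n²)
O = 199 (O = -1 + (√((-12)² + ((6 - 2)²)²))²/2 = -1 + (√(144 + (4²)²))²/2 = -1 + (√(144 + 16²))²/2 = -1 + (√(144 + 256))²/2 = -1 + (√400)²/2 = -1 + (½)*20² = -1 + (½)*400 = -1 + 200 = 199)
I(-165, 84) - O = (508 - 4*(-165)) - 1*199 = (508 + 660) - 199 = 1168 - 199 = 969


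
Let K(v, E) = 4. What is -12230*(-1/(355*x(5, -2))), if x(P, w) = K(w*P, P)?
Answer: 1223/142 ≈ 8.6127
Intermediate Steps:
x(P, w) = 4
-12230*(-1/(355*x(5, -2))) = -12230/(4*(-355)) = -12230/(-1420) = -12230*(-1/1420) = 1223/142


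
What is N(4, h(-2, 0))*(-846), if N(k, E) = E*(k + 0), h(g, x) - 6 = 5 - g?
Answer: -43992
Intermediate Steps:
h(g, x) = 11 - g (h(g, x) = 6 + (5 - g) = 11 - g)
N(k, E) = E*k
N(4, h(-2, 0))*(-846) = ((11 - 1*(-2))*4)*(-846) = ((11 + 2)*4)*(-846) = (13*4)*(-846) = 52*(-846) = -43992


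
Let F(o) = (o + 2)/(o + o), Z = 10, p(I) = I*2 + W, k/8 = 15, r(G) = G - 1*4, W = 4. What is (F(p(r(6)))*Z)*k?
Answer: 750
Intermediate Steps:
r(G) = -4 + G (r(G) = G - 4 = -4 + G)
k = 120 (k = 8*15 = 120)
p(I) = 4 + 2*I (p(I) = I*2 + 4 = 2*I + 4 = 4 + 2*I)
F(o) = (2 + o)/(2*o) (F(o) = (2 + o)/((2*o)) = (2 + o)*(1/(2*o)) = (2 + o)/(2*o))
(F(p(r(6)))*Z)*k = (((2 + (4 + 2*(-4 + 6)))/(2*(4 + 2*(-4 + 6))))*10)*120 = (((2 + (4 + 2*2))/(2*(4 + 2*2)))*10)*120 = (((2 + (4 + 4))/(2*(4 + 4)))*10)*120 = (((1/2)*(2 + 8)/8)*10)*120 = (((1/2)*(1/8)*10)*10)*120 = ((5/8)*10)*120 = (25/4)*120 = 750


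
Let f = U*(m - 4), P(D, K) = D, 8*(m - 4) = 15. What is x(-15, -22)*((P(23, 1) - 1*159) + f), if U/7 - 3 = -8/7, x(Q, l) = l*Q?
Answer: -147345/4 ≈ -36836.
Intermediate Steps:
m = 47/8 (m = 4 + (⅛)*15 = 4 + 15/8 = 47/8 ≈ 5.8750)
x(Q, l) = Q*l
U = 13 (U = 21 + 7*(-8/7) = 21 - 8 = 13)
f = 195/8 (f = 13*(47/8 - 4) = 13*(15/8) = 195/8 ≈ 24.375)
x(-15, -22)*((P(23, 1) - 1*159) + f) = (-15*(-22))*((23 - 1*159) + 195/8) = 330*((23 - 159) + 195/8) = 330*(-136 + 195/8) = 330*(-893/8) = -147345/4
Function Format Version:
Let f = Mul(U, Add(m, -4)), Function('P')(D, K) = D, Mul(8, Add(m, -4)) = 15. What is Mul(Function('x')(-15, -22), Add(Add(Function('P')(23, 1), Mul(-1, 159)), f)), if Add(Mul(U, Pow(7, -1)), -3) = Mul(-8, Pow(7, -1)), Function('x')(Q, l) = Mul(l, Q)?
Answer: Rational(-147345, 4) ≈ -36836.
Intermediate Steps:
m = Rational(47, 8) (m = Add(4, Mul(Rational(1, 8), 15)) = Add(4, Rational(15, 8)) = Rational(47, 8) ≈ 5.8750)
Function('x')(Q, l) = Mul(Q, l)
U = 13 (U = Add(21, Mul(7, Mul(-8, Pow(7, -1)))) = Add(21, Mul(7, Mul(-8, Rational(1, 7)))) = Add(21, Mul(7, Rational(-8, 7))) = Add(21, -8) = 13)
f = Rational(195, 8) (f = Mul(13, Add(Rational(47, 8), -4)) = Mul(13, Rational(15, 8)) = Rational(195, 8) ≈ 24.375)
Mul(Function('x')(-15, -22), Add(Add(Function('P')(23, 1), Mul(-1, 159)), f)) = Mul(Mul(-15, -22), Add(Add(23, Mul(-1, 159)), Rational(195, 8))) = Mul(330, Add(Add(23, -159), Rational(195, 8))) = Mul(330, Add(-136, Rational(195, 8))) = Mul(330, Rational(-893, 8)) = Rational(-147345, 4)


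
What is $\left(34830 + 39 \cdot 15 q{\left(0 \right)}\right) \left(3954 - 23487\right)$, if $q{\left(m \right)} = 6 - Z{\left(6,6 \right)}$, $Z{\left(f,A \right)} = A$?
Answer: $-680334390$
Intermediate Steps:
$q{\left(m \right)} = 0$ ($q{\left(m \right)} = 6 - 6 = 0$)
$\left(34830 + 39 \cdot 15 q{\left(0 \right)}\right) \left(3954 - 23487\right) = \left(34830 + 39 \cdot 15 \cdot 0\right) \left(3954 - 23487\right) = \left(34830 + 39 \cdot 0\right) \left(-19533\right) = \left(34830 + 0\right) \left(-19533\right) = 34830 \left(-19533\right) = -680334390$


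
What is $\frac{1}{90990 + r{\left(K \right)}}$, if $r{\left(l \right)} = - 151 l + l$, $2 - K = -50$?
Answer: $\frac{1}{83190} \approx 1.2021 \cdot 10^{-5}$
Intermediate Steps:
$K = 52$ ($K = 2 - -50 = 2 + 50 = 52$)
$r{\left(l \right)} = - 150 l$
$\frac{1}{90990 + r{\left(K \right)}} = \frac{1}{90990 - 7800} = \frac{1}{83190}$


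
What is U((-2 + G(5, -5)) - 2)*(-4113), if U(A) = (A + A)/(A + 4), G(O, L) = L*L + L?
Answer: -32904/5 ≈ -6580.8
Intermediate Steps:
G(O, L) = L + L² (G(O, L) = L² + L = L + L²)
U(A) = 2*A/(4 + A) (U(A) = (2*A)/(4 + A) = 2*A/(4 + A))
U((-2 + G(5, -5)) - 2)*(-4113) = (2*((-2 - 5*(1 - 5)) - 2)/(4 + ((-2 - 5*(1 - 5)) - 2)))*(-4113) = (2*((-2 - 5*(-4)) - 2)/(4 + ((-2 - 5*(-4)) - 2)))*(-4113) = (2*((-2 + 20) - 2)/(4 + ((-2 + 20) - 2)))*(-4113) = (2*(18 - 2)/(4 + (18 - 2)))*(-4113) = (2*16/(4 + 16))*(-4113) = (2*16/20)*(-4113) = (2*16*(1/20))*(-4113) = (8/5)*(-4113) = -32904/5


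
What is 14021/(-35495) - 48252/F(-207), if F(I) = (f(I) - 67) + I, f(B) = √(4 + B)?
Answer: 156075203967/890676035 + 16084*I*√203/25093 ≈ 175.23 + 9.1325*I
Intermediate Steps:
F(I) = -67 + I + √(4 + I) (F(I) = (√(4 + I) - 67) + I = (-67 + √(4 + I)) + I = -67 + I + √(4 + I))
14021/(-35495) - 48252/F(-207) = 14021/(-35495) - 48252/(-67 - 207 + √(4 - 207)) = 14021*(-1/35495) - 48252/(-67 - 207 + √(-203)) = -14021/35495 - 48252/(-67 - 207 + I*√203) = -14021/35495 - 48252/(-274 + I*√203)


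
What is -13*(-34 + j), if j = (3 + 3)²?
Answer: -26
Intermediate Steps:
j = 36 (j = 6² = 36)
-13*(-34 + j) = -13*(-34 + 36) = -13*2 = -26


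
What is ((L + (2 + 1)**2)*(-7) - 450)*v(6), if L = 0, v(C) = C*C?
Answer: -18468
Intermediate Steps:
v(C) = C**2
((L + (2 + 1)**2)*(-7) - 450)*v(6) = ((0 + (2 + 1)**2)*(-7) - 450)*6**2 = ((0 + 3**2)*(-7) - 450)*36 = ((0 + 9)*(-7) - 450)*36 = (9*(-7) - 450)*36 = (-63 - 450)*36 = -513*36 = -18468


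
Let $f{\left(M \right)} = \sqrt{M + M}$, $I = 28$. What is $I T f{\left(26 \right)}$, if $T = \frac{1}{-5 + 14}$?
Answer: $\frac{56 \sqrt{13}}{9} \approx 22.435$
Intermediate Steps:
$T = \frac{1}{9} \approx 0.11111$
$f{\left(M \right)} = \sqrt{2} \sqrt{M}$ ($f{\left(M \right)} = \sqrt{2 M} = \sqrt{2} \sqrt{M}$)
$I T f{\left(26 \right)} = 28 \cdot \frac{1}{9} \sqrt{2} \sqrt{26} = \frac{28 \cdot 2 \sqrt{13}}{9} = \frac{56 \sqrt{13}}{9}$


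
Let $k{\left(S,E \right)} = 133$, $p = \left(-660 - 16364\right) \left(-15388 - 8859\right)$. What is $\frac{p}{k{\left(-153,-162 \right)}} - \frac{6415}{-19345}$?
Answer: $\frac{12007891587}{3869} \approx 3.1036 \cdot 10^{6}$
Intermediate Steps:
$p = 412780928$ ($p = \left(-17024\right) \left(-24247\right) = 412780928$)
$\frac{p}{k{\left(-153,-162 \right)}} - \frac{6415}{-19345} = \frac{412780928}{133} - \frac{6415}{-19345} = 412780928 \cdot \frac{1}{133} - - \frac{1283}{3869} = 3103616 + \frac{1283}{3869} = \frac{12007891587}{3869}$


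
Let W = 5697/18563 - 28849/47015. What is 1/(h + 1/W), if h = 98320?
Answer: 267679532/26317378846795 ≈ 1.0171e-5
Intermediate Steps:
W = -267679532/872739445 (W = 5697*(1/18563) - 28849*1/47015 = 5697/18563 - 28849/47015 = -267679532/872739445 ≈ -0.30671)
1/(h + 1/W) = 1/(98320 + 1/(-267679532/872739445)) = 1/(98320 - 872739445/267679532) = 1/(26317378846795/267679532) = 267679532/26317378846795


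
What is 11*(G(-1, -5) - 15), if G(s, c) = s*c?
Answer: -110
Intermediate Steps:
G(s, c) = c*s
11*(G(-1, -5) - 15) = 11*(-5*(-1) - 15) = 11*(5 - 15) = 11*(-10) = -110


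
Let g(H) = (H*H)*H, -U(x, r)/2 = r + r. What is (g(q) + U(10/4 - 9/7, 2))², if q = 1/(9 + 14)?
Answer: 9474102225/148035889 ≈ 63.999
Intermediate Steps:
q = 1/23 ≈ 0.043478
U(x, r) = -4*r (U(x, r) = -2*(r + r) = -4*r)
g(H) = H³ (g(H) = H²*H = H³)
(g(q) + U(10/4 - 9/7, 2))² = ((1/23)³ - 4*2)² = (1/12167 - 8)² = (-97335/12167)² = 9474102225/148035889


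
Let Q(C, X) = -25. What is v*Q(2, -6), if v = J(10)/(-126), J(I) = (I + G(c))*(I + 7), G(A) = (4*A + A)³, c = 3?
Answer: 1438625/126 ≈ 11418.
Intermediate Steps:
G(A) = 125*A³ (G(A) = (5*A)³ = 125*A³)
J(I) = (7 + I)*(3375 + I) (J(I) = (I + 125*3³)*(I + 7) = (I + 125*27)*(7 + I) = (I + 3375)*(7 + I) = (3375 + I)*(7 + I) = (7 + I)*(3375 + I))
v = -57545/126 (v = (23625 + 10² + 3382*10)/(-126) = (23625 + 100 + 33820)*(-1/126) = 57545*(-1/126) = -57545/126 ≈ -456.71)
v*Q(2, -6) = -57545/126*(-25) = 1438625/126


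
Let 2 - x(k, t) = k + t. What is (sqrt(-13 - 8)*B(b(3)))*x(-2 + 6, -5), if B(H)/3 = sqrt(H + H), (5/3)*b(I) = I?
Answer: 27*I*sqrt(210)/5 ≈ 78.253*I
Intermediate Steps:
x(k, t) = 2 - k - t (x(k, t) = 2 - (k + t) = 2 + (-k - t) = 2 - k - t)
b(I) = 3*I/5
B(H) = 3*sqrt(2)*sqrt(H) (B(H) = 3*sqrt(H + H) = 3*sqrt(2*H) = 3*(sqrt(2)*sqrt(H)) = 3*sqrt(2)*sqrt(H))
(sqrt(-13 - 8)*B(b(3)))*x(-2 + 6, -5) = (sqrt(-13 - 8)*(3*sqrt(2)*sqrt((3/5)*3)))*(2 - (-2 + 6) - 1*(-5)) = (sqrt(-21)*(3*sqrt(2)*sqrt(9/5)))*(2 - 1*4 + 5) = ((I*sqrt(21))*(3*sqrt(2)*(3*sqrt(5)/5)))*(2 - 4 + 5) = ((I*sqrt(21))*(9*sqrt(10)/5))*3 = (9*I*sqrt(210)/5)*3 = 27*I*sqrt(210)/5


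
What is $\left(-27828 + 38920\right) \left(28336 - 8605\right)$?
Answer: $218856252$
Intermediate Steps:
$\left(-27828 + 38920\right) \left(28336 - 8605\right) = 11092 \cdot 19731 = 218856252$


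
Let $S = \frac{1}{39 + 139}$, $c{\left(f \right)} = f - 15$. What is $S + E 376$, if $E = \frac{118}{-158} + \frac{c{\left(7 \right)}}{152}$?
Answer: $- \frac{80312099}{267178} \approx -300.59$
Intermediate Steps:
$c{\left(f \right)} = -15 + f$
$S = \frac{1}{178} \approx 0.005618$
$E = - \frac{1200}{1501}$ ($E = \frac{118}{-158} + \frac{-15 + 7}{152} = 118 \left(- \frac{1}{158}\right) - \frac{1}{19} = - \frac{59}{79} - \frac{1}{19} = - \frac{1200}{1501} \approx -0.79947$)
$S + E 376 = \frac{1}{178} - \frac{451200}{1501} = - \frac{80312099}{267178}$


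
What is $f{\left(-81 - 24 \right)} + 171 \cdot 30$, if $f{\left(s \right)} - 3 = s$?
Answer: $5028$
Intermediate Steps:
$f{\left(s \right)} = 3 + s$
$f{\left(-81 - 24 \right)} + 171 \cdot 30 = \left(3 - 105\right) + 171 \cdot 30 = \left(3 - 105\right) + 5130 = -102 + 5130 = 5028$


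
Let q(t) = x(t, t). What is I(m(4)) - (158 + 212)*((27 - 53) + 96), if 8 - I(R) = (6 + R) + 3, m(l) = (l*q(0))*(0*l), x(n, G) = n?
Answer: -25901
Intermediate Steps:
q(t) = t
m(l) = 0 (m(l) = (l*0)*(0*l) = 0*0 = 0)
I(R) = -1 - R (I(R) = 8 - ((6 + R) + 3) = 8 - (9 + R) = 8 + (-9 - R) = -1 - R)
I(m(4)) - (158 + 212)*((27 - 53) + 96) = (-1 - 1*0) - (158 + 212)*((27 - 53) + 96) = (-1 + 0) - 370*(-26 + 96) = -1 - 370*70 = -1 - 1*25900 = -1 - 25900 = -25901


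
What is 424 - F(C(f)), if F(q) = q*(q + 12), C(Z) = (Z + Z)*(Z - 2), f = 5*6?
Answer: -2842136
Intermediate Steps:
f = 30
C(Z) = 2*Z*(-2 + Z) (C(Z) = (2*Z)*(-2 + Z) = 2*Z*(-2 + Z))
F(q) = q*(12 + q)
424 - F(C(f)) = 424 - 2*30*(-2 + 30)*(12 + 2*30*(-2 + 30)) = 424 - 2*30*28*(12 + 2*30*28) = 424 - 1680*(12 + 1680) = 424 - 1680*1692 = 424 - 1*2842560 = 424 - 2842560 = -2842136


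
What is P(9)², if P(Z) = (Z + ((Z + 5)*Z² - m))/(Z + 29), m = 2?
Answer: 1301881/1444 ≈ 901.58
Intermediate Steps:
P(Z) = (-2 + Z + Z²*(5 + Z))/(29 + Z) (P(Z) = (Z + ((Z + 5)*Z² - 1*2))/(Z + 29) = (Z + ((5 + Z)*Z² - 2))/(29 + Z) = (Z + (Z²*(5 + Z) - 2))/(29 + Z) = (Z + (-2 + Z²*(5 + Z)))/(29 + Z) = (-2 + Z + Z²*(5 + Z))/(29 + Z))
P(9)² = ((-2 + 9 + 9³ + 5*9²)/(29 + 9))² = ((-2 + 9 + 729 + 5*81)/38)² = ((-2 + 9 + 729 + 405)/38)² = ((1/38)*1141)² = (1141/38)² = 1301881/1444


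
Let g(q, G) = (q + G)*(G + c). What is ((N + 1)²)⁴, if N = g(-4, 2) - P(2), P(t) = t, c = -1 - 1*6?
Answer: 43046721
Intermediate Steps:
c = -7 (c = -1 - 6 = -7)
g(q, G) = (-7 + G)*(G + q) (g(q, G) = (q + G)*(G - 7) = (G + q)*(-7 + G) = (-7 + G)*(G + q))
N = 8 (N = (2² - 7*2 - 7*(-4) + 2*(-4)) - 1*2 = (4 - 14 + 28 - 8) - 2 = 10 - 2 = 8)
((N + 1)²)⁴ = ((8 + 1)²)⁴ = (9²)⁴ = 81⁴ = 43046721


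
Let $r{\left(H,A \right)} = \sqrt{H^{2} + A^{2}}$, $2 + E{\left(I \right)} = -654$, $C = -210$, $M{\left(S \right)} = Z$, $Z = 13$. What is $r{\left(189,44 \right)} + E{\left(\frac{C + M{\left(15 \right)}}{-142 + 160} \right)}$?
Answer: $-656 + \sqrt{37657} \approx -461.95$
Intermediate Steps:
$M{\left(S \right)} = 13$
$E{\left(I \right)} = -656$ ($E{\left(I \right)} = -2 - 654 = -656$)
$r{\left(H,A \right)} = \sqrt{A^{2} + H^{2}}$
$r{\left(189,44 \right)} + E{\left(\frac{C + M{\left(15 \right)}}{-142 + 160} \right)} = \sqrt{44^{2} + 189^{2}} - 656 = \sqrt{1936 + 35721} - 656 = \sqrt{37657} - 656 = -656 + \sqrt{37657}$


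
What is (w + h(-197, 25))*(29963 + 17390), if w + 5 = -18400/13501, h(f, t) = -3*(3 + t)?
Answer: -2511745179/587 ≈ -4.2790e+6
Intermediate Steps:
h(f, t) = -9 - 3*t
w = -3735/587 (w = -5 - 18400/13501 = -5 - 18400*1/13501 = -5 - 800/587 = -3735/587 ≈ -6.3629)
(w + h(-197, 25))*(29963 + 17390) = (-3735/587 + (-9 - 3*25))*(29963 + 17390) = (-3735/587 + (-9 - 75))*47353 = (-3735/587 - 84)*47353 = -53043/587*47353 = -2511745179/587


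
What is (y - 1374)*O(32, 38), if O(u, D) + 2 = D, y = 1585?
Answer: 7596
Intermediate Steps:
O(u, D) = -2 + D
(y - 1374)*O(32, 38) = (1585 - 1374)*(-2 + 38) = 211*36 = 7596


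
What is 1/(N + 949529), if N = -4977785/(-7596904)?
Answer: 7596904/7213485636001 ≈ 1.0532e-6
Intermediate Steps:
N = 4977785/7596904 (N = -4977785*(-1/7596904) = 4977785/7596904 ≈ 0.65524)
1/(N + 949529) = 1/(4977785/7596904 + 949529) = 1/(7213485636001/7596904) = 7596904/7213485636001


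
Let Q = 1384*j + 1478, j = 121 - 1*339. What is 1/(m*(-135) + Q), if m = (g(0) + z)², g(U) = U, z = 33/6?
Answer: -4/1217271 ≈ -3.2860e-6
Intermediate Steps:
z = 11/2 (z = 33*(⅙) = 11/2 ≈ 5.5000)
m = 121/4 (m = (0 + 11/2)² = (11/2)² = 121/4 ≈ 30.250)
j = -218 (j = 121 - 339 = -218)
Q = -300234 (Q = 1384*(-218) + 1478 = -301712 + 1478 = -300234)
1/(m*(-135) + Q) = 1/((121/4)*(-135) - 300234) = 1/(-16335/4 - 300234) = 1/(-1217271/4) = -4/1217271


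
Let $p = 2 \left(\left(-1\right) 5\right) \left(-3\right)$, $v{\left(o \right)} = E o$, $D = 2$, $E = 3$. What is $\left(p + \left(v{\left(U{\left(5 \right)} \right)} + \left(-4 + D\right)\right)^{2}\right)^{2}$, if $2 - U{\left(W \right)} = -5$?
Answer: $152881$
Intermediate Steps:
$U{\left(W \right)} = 7$ ($U{\left(W \right)} = 2 - -5 = 2 + 5 = 7$)
$v{\left(o \right)} = 3 o$
$p = 30$ ($p = 2 \left(-5\right) \left(-3\right) = \left(-10\right) \left(-3\right) = 30$)
$\left(p + \left(v{\left(U{\left(5 \right)} \right)} + \left(-4 + D\right)\right)^{2}\right)^{2} = \left(30 + \left(3 \cdot 7 + \left(-4 + 2\right)\right)^{2}\right)^{2} = \left(30 + \left(21 - 2\right)^{2}\right)^{2} = \left(30 + 19^{2}\right)^{2} = \left(30 + 361\right)^{2} = 391^{2} = 152881$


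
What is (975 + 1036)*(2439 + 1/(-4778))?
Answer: 23435270951/4778 ≈ 4.9048e+6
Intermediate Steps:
(975 + 1036)*(2439 + 1/(-4778)) = 2011*(2439 - 1/4778) = 2011*(11653541/4778) = 23435270951/4778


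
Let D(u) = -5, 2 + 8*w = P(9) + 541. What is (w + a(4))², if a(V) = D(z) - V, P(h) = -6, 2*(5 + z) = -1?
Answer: 212521/64 ≈ 3320.6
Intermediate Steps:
z = -11/2 (z = -5 + (½)*(-1) = -5 - ½ = -11/2 ≈ -5.5000)
w = 533/8 (w = -¼ + (-6 + 541)/8 = -¼ + (⅛)*535 = -¼ + 535/8 = 533/8 ≈ 66.625)
a(V) = -5 - V
(w + a(4))² = (533/8 + (-5 - 1*4))² = (533/8 + (-5 - 4))² = (533/8 - 9)² = (461/8)² = 212521/64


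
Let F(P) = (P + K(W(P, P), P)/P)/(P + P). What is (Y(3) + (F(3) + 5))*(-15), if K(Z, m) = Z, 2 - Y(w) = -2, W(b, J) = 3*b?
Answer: -150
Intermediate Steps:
Y(w) = 4 (Y(w) = 2 - 1*(-2) = 2 + 2 = 4)
F(P) = (3 + P)/(2*P) (F(P) = (P + (3*P)/P)/(P + P) = (P + 3)/((2*P)) = (3 + P)*(1/(2*P)) = (3 + P)/(2*P))
(Y(3) + (F(3) + 5))*(-15) = (4 + ((½)*(3 + 3)/3 + 5))*(-15) = (4 + ((½)*(⅓)*6 + 5))*(-15) = (4 + (1 + 5))*(-15) = (4 + 6)*(-15) = 10*(-15) = -150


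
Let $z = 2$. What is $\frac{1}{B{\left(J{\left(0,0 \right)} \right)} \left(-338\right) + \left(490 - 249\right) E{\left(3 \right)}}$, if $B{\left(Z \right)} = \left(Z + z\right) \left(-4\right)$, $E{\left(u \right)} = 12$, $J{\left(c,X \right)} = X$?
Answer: $\frac{1}{5596} \approx 0.0001787$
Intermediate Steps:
$B{\left(Z \right)} = -8 - 4 Z$ ($B{\left(Z \right)} = \left(Z + 2\right) \left(-4\right) = \left(2 + Z\right) \left(-4\right) = -8 - 4 Z$)
$\frac{1}{B{\left(J{\left(0,0 \right)} \right)} \left(-338\right) + \left(490 - 249\right) E{\left(3 \right)}} = \frac{1}{\left(-8 - 0\right) \left(-338\right) + \left(490 - 249\right) 12} = \frac{1}{\left(-8 + 0\right) \left(-338\right) + 241 \cdot 12} = \frac{1}{\left(-8\right) \left(-338\right) + 2892} = \frac{1}{2704 + 2892} = \frac{1}{5596}$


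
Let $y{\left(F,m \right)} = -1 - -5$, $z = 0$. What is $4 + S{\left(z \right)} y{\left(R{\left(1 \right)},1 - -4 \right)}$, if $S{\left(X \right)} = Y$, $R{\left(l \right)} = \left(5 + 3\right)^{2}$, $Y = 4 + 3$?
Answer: $32$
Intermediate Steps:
$Y = 7$
$R{\left(l \right)} = 64$ ($R{\left(l \right)} = 8^{2} = 64$)
$y{\left(F,m \right)} = 4$ ($y{\left(F,m \right)} = -1 + 5 = 4$)
$S{\left(X \right)} = 7$
$4 + S{\left(z \right)} y{\left(R{\left(1 \right)},1 - -4 \right)} = 4 + 7 \cdot 4 = 4 + 28 = 32$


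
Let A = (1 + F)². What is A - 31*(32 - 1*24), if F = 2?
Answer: -239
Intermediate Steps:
A = 9 (A = (1 + 2)² = 3² = 9)
A - 31*(32 - 1*24) = 9 - 31*(32 - 1*24) = 9 - 31*(32 - 24) = 9 - 31*8 = 9 - 248 = -239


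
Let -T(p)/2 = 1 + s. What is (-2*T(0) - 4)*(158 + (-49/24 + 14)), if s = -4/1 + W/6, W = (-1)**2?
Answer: -93817/36 ≈ -2606.0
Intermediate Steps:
W = 1
s = -23/6 (s = -4/1 + 1/6 = -4*1 + 1*(1/6) = -4 + 1/6 = -23/6 ≈ -3.8333)
T(p) = 17/3 (T(p) = -2*(1 - 23/6) = -2*(-17/6) = 17/3)
(-2*T(0) - 4)*(158 + (-49/24 + 14)) = (-2*17/3 - 4)*(158 + (-49/24 + 14)) = (-34/3 - 4)*(158 + (-49*1/24 + 14)) = -46*(158 + (-49/24 + 14))/3 = -46*(158 + 287/24)/3 = -46/3*4079/24 = -93817/36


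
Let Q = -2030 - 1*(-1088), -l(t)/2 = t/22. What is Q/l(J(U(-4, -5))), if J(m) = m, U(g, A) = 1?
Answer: 10362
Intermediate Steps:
l(t) = -t/11 (l(t) = -2*t/22 = -t/11)
Q = -942 (Q = -2030 + 1088 = -942)
Q/l(J(U(-4, -5))) = -942/((-1/11*1)) = -942/(-1/11) = -942*(-11) = 10362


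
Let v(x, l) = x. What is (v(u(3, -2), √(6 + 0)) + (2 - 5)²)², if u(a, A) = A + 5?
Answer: 144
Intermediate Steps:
u(a, A) = 5 + A
(v(u(3, -2), √(6 + 0)) + (2 - 5)²)² = ((5 - 2) + (2 - 5)²)² = (3 + (-3)²)² = (3 + 9)² = 12² = 144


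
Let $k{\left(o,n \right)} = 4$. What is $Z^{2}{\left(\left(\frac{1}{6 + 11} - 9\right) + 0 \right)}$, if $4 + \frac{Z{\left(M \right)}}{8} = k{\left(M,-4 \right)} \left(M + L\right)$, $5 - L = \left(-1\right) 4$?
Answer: $\frac{262144}{289} \approx 907.07$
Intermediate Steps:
$L = 9$ ($L = 5 - \left(-1\right) 4 = 5 - -4 = 5 + 4 = 9$)
$Z{\left(M \right)} = 256 + 32 M$ ($Z{\left(M \right)} = -32 + 8 \cdot 4 \left(M + 9\right) = -32 + 8 \cdot 4 \left(9 + M\right) = -32 + 8 \left(36 + 4 M\right) = -32 + \left(288 + 32 M\right) = 256 + 32 M$)
$Z^{2}{\left(\left(\frac{1}{6 + 11} - 9\right) + 0 \right)} = \left(256 + 32 \left(\left(\frac{1}{6 + 11} - 9\right) + 0\right)\right)^{2} = \left(256 + 32 \left(\left(\frac{1}{17} - 9\right) + 0\right)\right)^{2} = \left(256 + 32 \left(- \frac{152}{17} + 0\right)\right)^{2} = \left(256 + 32 \left(- \frac{152}{17}\right)\right)^{2} = \left(256 - \frac{4864}{17}\right)^{2} = \left(- \frac{512}{17}\right)^{2} = \frac{262144}{289}$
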